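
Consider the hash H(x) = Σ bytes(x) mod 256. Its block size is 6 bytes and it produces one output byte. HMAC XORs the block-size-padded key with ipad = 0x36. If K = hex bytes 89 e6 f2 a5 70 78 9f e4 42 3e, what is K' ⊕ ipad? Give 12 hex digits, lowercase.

Key hex bytes 89 e6 f2 a5 70 78 9f e4 42 3e is 10 bytes > B = 6, so hash it first: H(key) = f1, then zero-pad to 6 bytes: K' = f1 00 00 00 00 00.
XOR each byte with 0x36: f1⊕36=c7, 00⊕36=36, 00⊕36=36, 00⊕36=36, 00⊕36=36, 00⊕36=36.

c73636363636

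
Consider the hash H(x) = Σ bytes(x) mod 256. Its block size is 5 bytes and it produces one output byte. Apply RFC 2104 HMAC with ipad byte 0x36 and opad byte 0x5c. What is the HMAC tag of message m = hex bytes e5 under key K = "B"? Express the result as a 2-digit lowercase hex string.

bf

Key "B" = 42 is 1 byte ≤ B = 5; zero-pad to 5 bytes: K' = 42 00 00 00 00.
K' ⊕ ipad = 74 36 36 36 36.  K' ⊕ opad = 1e 5c 5c 5c 5c.
Inner input = (K'⊕ipad) ∥ m = 74 36 36 36 36 ∥ e5.
Inner hash: sum = 116+54+54+54+54+229 = 561; mod 256 = 49 → 31.
Outer input = (K'⊕opad) ∥ inner = 1e 5c 5c 5c 5c ∥ 31.
Outer hash (tag): sum = 30+92+92+92+92+49 = 447; mod 256 = 191 → bf.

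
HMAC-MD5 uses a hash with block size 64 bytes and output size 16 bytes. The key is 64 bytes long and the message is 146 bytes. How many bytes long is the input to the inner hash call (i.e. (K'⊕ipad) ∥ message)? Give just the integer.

Key is 64 ≤ 64 bytes, zero-padded: |K'| = 64.
Inner input = (K'⊕ipad) ∥ m → 64 + 146 = 210 bytes.

210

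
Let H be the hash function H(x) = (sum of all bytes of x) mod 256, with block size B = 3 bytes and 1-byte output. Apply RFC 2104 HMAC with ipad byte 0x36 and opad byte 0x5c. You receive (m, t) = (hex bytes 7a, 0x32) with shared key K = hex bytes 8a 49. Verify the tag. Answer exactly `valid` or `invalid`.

valid

Key hex bytes 8a 49 is 2 bytes ≤ B = 3; zero-pad to 3 bytes: K' = 8a 49 00.
K' ⊕ ipad = bc 7f 36; K' ⊕ opad = d6 15 5c.
Inner hash: sum = 188+127+54+122 = 491; mod 256 = 235 → eb.
Outer hash (recomputed tag): sum = 214+21+92+235 = 562; mod 256 = 50 → 32.
Recomputed tag = 32; claimed = 32 → match.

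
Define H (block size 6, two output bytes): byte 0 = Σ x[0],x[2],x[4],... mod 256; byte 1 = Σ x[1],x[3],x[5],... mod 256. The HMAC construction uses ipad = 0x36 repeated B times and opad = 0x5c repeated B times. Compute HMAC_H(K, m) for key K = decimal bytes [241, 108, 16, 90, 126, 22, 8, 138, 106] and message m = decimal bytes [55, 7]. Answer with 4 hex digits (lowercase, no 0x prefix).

cfb5

Key decimal bytes [241, 108, 16, 90, 126, 22, 8, 138, 106] = f1 6c 10 5a 7e 16 08 8a 6a is 9 bytes > B = 6, so hash it first: H(key) = f1 66, then zero-pad to 6 bytes: K' = f1 66 00 00 00 00.
K' ⊕ ipad = c7 50 36 36 36 36.  K' ⊕ opad = ad 3a 5c 5c 5c 5c.
Inner input = (K'⊕ipad) ∥ m = c7 50 36 36 36 36 ∥ 37 07.
Inner hash: even-index sum = 362 mod 256 = 106; odd-index sum = 195 mod 256 = 195 → 6a c3.
Outer input = (K'⊕opad) ∥ inner = ad 3a 5c 5c 5c 5c ∥ 6a c3.
Outer hash (tag): even-index sum = 463 mod 256 = 207; odd-index sum = 437 mod 256 = 181 → cf b5.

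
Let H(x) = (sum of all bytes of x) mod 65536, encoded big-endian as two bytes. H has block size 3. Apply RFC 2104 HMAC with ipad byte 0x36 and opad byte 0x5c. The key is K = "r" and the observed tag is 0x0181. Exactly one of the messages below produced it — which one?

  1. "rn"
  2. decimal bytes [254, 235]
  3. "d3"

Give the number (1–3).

2

Key "r" = 72 is 1 byte ≤ B = 3; zero-pad to 3 bytes: K' = 72 00 00.
K' ⊕ ipad = 44 36 36; K' ⊕ opad = 2e 5c 5c.
m1: inner = H(44 36 36 72 6e) = 01 90; tag = H(2e 5c 5c 01 90) = 0177
m2: inner = H(44 36 36 fe eb) = 02 99; tag = H(2e 5c 5c 02 99) = 0181 ← matches
m3: inner = H(44 36 36 64 33) = 01 47; tag = H(2e 5c 5c 01 47) = 012e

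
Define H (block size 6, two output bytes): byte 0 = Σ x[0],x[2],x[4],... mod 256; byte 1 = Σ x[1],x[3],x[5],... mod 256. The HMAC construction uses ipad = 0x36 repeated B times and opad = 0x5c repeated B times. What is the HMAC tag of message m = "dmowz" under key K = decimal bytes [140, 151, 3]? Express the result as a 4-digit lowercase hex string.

fd74

Key decimal bytes [140, 151, 3] = 8c 97 03 is 3 bytes ≤ B = 6; zero-pad to 6 bytes: K' = 8c 97 03 00 00 00.
K' ⊕ ipad = ba a1 35 36 36 36.  K' ⊕ opad = d0 cb 5f 5c 5c 5c.
Inner input = (K'⊕ipad) ∥ m = ba a1 35 36 36 36 ∥ 64 6d 6f 77 7a.
Inner hash: even-index sum = 626 mod 256 = 114; odd-index sum = 497 mod 256 = 241 → 72 f1.
Outer input = (K'⊕opad) ∥ inner = d0 cb 5f 5c 5c 5c ∥ 72 f1.
Outer hash (tag): even-index sum = 509 mod 256 = 253; odd-index sum = 628 mod 256 = 116 → fd 74.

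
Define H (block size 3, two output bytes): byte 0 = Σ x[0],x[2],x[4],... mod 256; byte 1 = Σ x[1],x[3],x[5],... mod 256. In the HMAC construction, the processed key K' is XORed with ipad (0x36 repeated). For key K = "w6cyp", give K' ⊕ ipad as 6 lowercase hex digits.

Key "w6cyp" = 77 36 63 79 70 is 5 bytes > B = 3, so hash it first: H(key) = 4a af, then zero-pad to 3 bytes: K' = 4a af 00.
XOR each byte with 0x36: 4a⊕36=7c, af⊕36=99, 00⊕36=36.

7c9936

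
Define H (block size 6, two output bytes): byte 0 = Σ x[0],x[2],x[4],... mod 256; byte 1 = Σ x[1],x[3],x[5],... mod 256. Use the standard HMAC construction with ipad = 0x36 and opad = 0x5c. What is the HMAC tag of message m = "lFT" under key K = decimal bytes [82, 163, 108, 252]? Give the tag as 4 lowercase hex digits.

4ed6

Key decimal bytes [82, 163, 108, 252] = 52 a3 6c fc is 4 bytes ≤ B = 6; zero-pad to 6 bytes: K' = 52 a3 6c fc 00 00.
K' ⊕ ipad = 64 95 5a ca 36 36.  K' ⊕ opad = 0e ff 30 a0 5c 5c.
Inner input = (K'⊕ipad) ∥ m = 64 95 5a ca 36 36 ∥ 6c 46 54.
Inner hash: even-index sum = 436 mod 256 = 180; odd-index sum = 475 mod 256 = 219 → b4 db.
Outer input = (K'⊕opad) ∥ inner = 0e ff 30 a0 5c 5c ∥ b4 db.
Outer hash (tag): even-index sum = 334 mod 256 = 78; odd-index sum = 726 mod 256 = 214 → 4e d6.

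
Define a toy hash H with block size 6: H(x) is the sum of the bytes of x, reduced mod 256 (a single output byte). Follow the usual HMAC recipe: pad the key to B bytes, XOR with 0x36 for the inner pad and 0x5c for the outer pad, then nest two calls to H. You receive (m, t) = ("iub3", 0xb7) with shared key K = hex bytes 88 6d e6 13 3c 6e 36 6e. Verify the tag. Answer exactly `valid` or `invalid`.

valid

Key hex bytes 88 6d e6 13 3c 6e 36 6e is 8 bytes > B = 6, so hash it first: H(key) = 3c, then zero-pad to 6 bytes: K' = 3c 00 00 00 00 00.
K' ⊕ ipad = 0a 36 36 36 36 36; K' ⊕ opad = 60 5c 5c 5c 5c 5c.
Inner hash: sum = 10+54+54+54+54+54+105+117+98+51 = 651; mod 256 = 139 → 8b.
Outer hash (recomputed tag): sum = 96+92+92+92+92+92+139 = 695; mod 256 = 183 → b7.
Recomputed tag = b7; claimed = b7 → match.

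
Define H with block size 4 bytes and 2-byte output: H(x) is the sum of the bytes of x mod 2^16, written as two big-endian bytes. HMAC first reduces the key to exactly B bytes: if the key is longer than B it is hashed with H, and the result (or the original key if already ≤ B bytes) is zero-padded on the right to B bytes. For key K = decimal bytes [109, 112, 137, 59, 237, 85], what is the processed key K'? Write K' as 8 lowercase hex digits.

|K| = 6 > B = 4, so first hash the key.
H(K): sum = 109+112+137+59+237+85 = 739 → 02 e3.
Zero-pad H(K) = 02 e3 to 4 bytes: K' = 02 e3 00 00.

02e30000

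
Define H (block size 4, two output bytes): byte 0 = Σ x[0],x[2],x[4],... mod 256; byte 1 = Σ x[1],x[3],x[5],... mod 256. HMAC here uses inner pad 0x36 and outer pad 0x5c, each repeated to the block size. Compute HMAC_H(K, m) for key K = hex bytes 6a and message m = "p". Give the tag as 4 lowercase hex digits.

9424

Key hex bytes 6a is 1 byte ≤ B = 4; zero-pad to 4 bytes: K' = 6a 00 00 00.
K' ⊕ ipad = 5c 36 36 36.  K' ⊕ opad = 36 5c 5c 5c.
Inner input = (K'⊕ipad) ∥ m = 5c 36 36 36 ∥ 70.
Inner hash: even-index sum = 258 mod 256 = 2; odd-index sum = 108 mod 256 = 108 → 02 6c.
Outer input = (K'⊕opad) ∥ inner = 36 5c 5c 5c ∥ 02 6c.
Outer hash (tag): even-index sum = 148 mod 256 = 148; odd-index sum = 292 mod 256 = 36 → 94 24.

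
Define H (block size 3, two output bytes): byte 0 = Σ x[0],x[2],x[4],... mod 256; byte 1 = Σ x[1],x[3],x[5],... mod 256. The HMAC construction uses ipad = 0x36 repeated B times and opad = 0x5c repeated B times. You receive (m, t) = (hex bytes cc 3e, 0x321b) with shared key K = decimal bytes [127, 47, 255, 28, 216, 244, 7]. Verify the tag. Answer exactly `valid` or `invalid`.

Key decimal bytes [127, 47, 255, 28, 216, 244, 7] = 7f 2f ff 1c d8 f4 07 is 7 bytes > B = 3, so hash it first: H(key) = 5d 3f, then zero-pad to 3 bytes: K' = 5d 3f 00.
K' ⊕ ipad = 6b 09 36; K' ⊕ opad = 01 63 5c.
Inner hash: even-index sum = 223 mod 256 = 223; odd-index sum = 213 mod 256 = 213 → df d5.
Outer hash (recomputed tag): even-index sum = 306 mod 256 = 50; odd-index sum = 322 mod 256 = 66 → 32 42.
Recomputed tag = 3242; claimed = 321b → mismatch.

invalid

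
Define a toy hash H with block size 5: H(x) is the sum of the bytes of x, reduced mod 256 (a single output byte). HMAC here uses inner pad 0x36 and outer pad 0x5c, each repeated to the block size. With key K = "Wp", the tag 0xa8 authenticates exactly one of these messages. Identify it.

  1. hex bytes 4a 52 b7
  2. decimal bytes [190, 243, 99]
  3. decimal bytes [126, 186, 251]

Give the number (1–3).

Key "Wp" = 57 70 is 2 bytes ≤ B = 5; zero-pad to 5 bytes: K' = 57 70 00 00 00.
K' ⊕ ipad = 61 46 36 36 36; K' ⊕ opad = 0b 2c 5c 5c 5c.
m1: inner = H(61 46 36 36 36 4a 52 b7) = 9c; tag = H(0b 2c 5c 5c 5c 9c) = e7
m2: inner = H(61 46 36 36 36 be f3 63) = 5d; tag = H(0b 2c 5c 5c 5c 5d) = a8 ← matches
m3: inner = H(61 46 36 36 36 7e ba fb) = 7c; tag = H(0b 2c 5c 5c 5c 7c) = c7

2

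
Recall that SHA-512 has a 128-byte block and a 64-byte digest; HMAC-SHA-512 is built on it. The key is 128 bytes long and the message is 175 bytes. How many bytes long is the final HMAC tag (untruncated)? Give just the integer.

The tag is one SHA-512 digest: 64 bytes.

64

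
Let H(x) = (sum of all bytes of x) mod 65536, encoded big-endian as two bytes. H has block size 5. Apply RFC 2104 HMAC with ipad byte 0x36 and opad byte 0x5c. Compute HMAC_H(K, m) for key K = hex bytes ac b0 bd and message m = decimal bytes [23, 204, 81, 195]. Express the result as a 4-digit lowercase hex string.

0387

Key hex bytes ac b0 bd is 3 bytes ≤ B = 5; zero-pad to 5 bytes: K' = ac b0 bd 00 00.
K' ⊕ ipad = 9a 86 8b 36 36.  K' ⊕ opad = f0 ec e1 5c 5c.
Inner input = (K'⊕ipad) ∥ m = 9a 86 8b 36 36 ∥ 17 cc 51 c3.
Inner hash: sum = 154+134+139+54+54+23+204+81+195 = 1038 → 04 0e.
Outer input = (K'⊕opad) ∥ inner = f0 ec e1 5c 5c ∥ 04 0e.
Outer hash (tag): sum = 240+236+225+92+92+4+14 = 903 → 03 87.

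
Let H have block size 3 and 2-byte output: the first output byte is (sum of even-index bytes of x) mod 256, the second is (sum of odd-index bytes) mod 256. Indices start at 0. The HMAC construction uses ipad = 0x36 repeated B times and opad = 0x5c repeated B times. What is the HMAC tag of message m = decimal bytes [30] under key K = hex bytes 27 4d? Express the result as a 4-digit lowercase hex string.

Key hex bytes 27 4d is 2 bytes ≤ B = 3; zero-pad to 3 bytes: K' = 27 4d 00.
K' ⊕ ipad = 11 7b 36.  K' ⊕ opad = 7b 11 5c.
Inner input = (K'⊕ipad) ∥ m = 11 7b 36 ∥ 1e.
Inner hash: even-index sum = 71 mod 256 = 71; odd-index sum = 153 mod 256 = 153 → 47 99.
Outer input = (K'⊕opad) ∥ inner = 7b 11 5c ∥ 47 99.
Outer hash (tag): even-index sum = 368 mod 256 = 112; odd-index sum = 88 mod 256 = 88 → 70 58.

7058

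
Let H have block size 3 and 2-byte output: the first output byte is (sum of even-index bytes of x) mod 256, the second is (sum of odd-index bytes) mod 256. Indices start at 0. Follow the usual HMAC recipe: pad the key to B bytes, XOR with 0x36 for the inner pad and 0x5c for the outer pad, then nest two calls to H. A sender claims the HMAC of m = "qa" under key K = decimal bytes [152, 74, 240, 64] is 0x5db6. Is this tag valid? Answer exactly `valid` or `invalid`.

Key decimal bytes [152, 74, 240, 64] = 98 4a f0 40 is 4 bytes > B = 3, so hash it first: H(key) = 88 8a, then zero-pad to 3 bytes: K' = 88 8a 00.
K' ⊕ ipad = be bc 36; K' ⊕ opad = d4 d6 5c.
Inner hash: even-index sum = 341 mod 256 = 85; odd-index sum = 301 mod 256 = 45 → 55 2d.
Outer hash (recomputed tag): even-index sum = 349 mod 256 = 93; odd-index sum = 299 mod 256 = 43 → 5d 2b.
Recomputed tag = 5d2b; claimed = 5db6 → mismatch.

invalid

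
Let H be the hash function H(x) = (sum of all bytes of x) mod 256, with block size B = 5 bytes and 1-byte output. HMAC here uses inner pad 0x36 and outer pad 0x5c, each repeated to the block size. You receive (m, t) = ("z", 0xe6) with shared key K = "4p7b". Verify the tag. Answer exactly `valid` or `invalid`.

Key "4p7b" = 34 70 37 62 is 4 bytes ≤ B = 5; zero-pad to 5 bytes: K' = 34 70 37 62 00.
K' ⊕ ipad = 02 46 01 54 36; K' ⊕ opad = 68 2c 6b 3e 5c.
Inner hash: sum = 2+70+1+84+54+122 = 333; mod 256 = 77 → 4d.
Outer hash (recomputed tag): sum = 104+44+107+62+92+77 = 486; mod 256 = 230 → e6.
Recomputed tag = e6; claimed = e6 → match.

valid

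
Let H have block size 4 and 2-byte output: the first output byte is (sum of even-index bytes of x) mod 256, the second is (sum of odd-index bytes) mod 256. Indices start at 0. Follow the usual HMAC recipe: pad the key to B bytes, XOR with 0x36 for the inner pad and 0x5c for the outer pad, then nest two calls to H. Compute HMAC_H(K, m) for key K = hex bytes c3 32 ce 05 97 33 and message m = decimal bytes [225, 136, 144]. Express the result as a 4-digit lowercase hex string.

Key hex bytes c3 32 ce 05 97 33 is 6 bytes > B = 4, so hash it first: H(key) = 28 6a, then zero-pad to 4 bytes: K' = 28 6a 00 00.
K' ⊕ ipad = 1e 5c 36 36.  K' ⊕ opad = 74 36 5c 5c.
Inner input = (K'⊕ipad) ∥ m = 1e 5c 36 36 ∥ e1 88 90.
Inner hash: even-index sum = 453 mod 256 = 197; odd-index sum = 282 mod 256 = 26 → c5 1a.
Outer input = (K'⊕opad) ∥ inner = 74 36 5c 5c ∥ c5 1a.
Outer hash (tag): even-index sum = 405 mod 256 = 149; odd-index sum = 172 mod 256 = 172 → 95 ac.

95ac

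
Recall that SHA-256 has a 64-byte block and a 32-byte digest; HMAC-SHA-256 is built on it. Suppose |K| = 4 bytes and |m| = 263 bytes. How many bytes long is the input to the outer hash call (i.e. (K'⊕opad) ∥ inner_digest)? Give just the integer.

Key is 4 ≤ 64 bytes, zero-padded: |K'| = 64.
Outer input = (K'⊕opad) ∥ H(inner) → 64 + 32 = 96 bytes.

96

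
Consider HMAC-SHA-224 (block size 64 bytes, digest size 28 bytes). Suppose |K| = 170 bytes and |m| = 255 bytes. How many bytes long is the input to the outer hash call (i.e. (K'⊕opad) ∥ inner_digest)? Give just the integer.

Key is 170 > 64 bytes, so it is hashed to 28 bytes then zero-padded to 64: |K'| = 64.
Outer input = (K'⊕opad) ∥ H(inner) → 64 + 28 = 92 bytes.

92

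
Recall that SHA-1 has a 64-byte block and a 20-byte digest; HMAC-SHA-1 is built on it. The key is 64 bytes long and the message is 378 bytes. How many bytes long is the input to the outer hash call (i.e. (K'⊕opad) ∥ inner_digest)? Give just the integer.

Key is 64 ≤ 64 bytes, zero-padded: |K'| = 64.
Outer input = (K'⊕opad) ∥ H(inner) → 64 + 20 = 84 bytes.

84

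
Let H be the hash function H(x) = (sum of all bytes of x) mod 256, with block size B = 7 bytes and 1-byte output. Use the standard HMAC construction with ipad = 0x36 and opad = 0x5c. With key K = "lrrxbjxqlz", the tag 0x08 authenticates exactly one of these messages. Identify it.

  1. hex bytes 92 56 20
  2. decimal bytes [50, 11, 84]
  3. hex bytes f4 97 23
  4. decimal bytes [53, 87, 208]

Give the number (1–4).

1

Key "lrrxbjxqlz" = 6c 72 72 78 62 6a 78 71 6c 7a is 10 bytes > B = 7, so hash it first: H(key) = 63, then zero-pad to 7 bytes: K' = 63 00 00 00 00 00 00.
K' ⊕ ipad = 55 36 36 36 36 36 36; K' ⊕ opad = 3f 5c 5c 5c 5c 5c 5c.
m1: inner = H(55 36 36 36 36 36 36 92 56 20) = a1; tag = H(3f 5c 5c 5c 5c 5c 5c a1) = 08 ← matches
m2: inner = H(55 36 36 36 36 36 36 32 0b 54) = 2a; tag = H(3f 5c 5c 5c 5c 5c 5c 2a) = 91
m3: inner = H(55 36 36 36 36 36 36 f4 97 23) = 47; tag = H(3f 5c 5c 5c 5c 5c 5c 47) = ae
m4: inner = H(55 36 36 36 36 36 36 35 57 d0) = f5; tag = H(3f 5c 5c 5c 5c 5c 5c f5) = 5c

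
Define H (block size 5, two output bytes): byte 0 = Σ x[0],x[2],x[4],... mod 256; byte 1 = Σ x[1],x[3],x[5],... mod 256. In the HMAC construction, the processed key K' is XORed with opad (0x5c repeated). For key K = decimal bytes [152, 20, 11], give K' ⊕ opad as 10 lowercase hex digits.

c448575c5c

Key decimal bytes [152, 20, 11] = 98 14 0b is 3 bytes ≤ B = 5; zero-pad to 5 bytes: K' = 98 14 0b 00 00.
XOR each byte with 0x5c: 98⊕5c=c4, 14⊕5c=48, 0b⊕5c=57, 00⊕5c=5c, 00⊕5c=5c.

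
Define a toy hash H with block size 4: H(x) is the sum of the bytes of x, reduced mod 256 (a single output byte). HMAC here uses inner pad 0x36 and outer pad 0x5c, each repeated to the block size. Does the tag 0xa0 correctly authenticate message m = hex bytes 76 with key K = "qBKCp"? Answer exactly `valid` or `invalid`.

valid

Key "qBKCp" = 71 42 4b 43 70 is 5 bytes > B = 4, so hash it first: H(key) = b1, then zero-pad to 4 bytes: K' = b1 00 00 00.
K' ⊕ ipad = 87 36 36 36; K' ⊕ opad = ed 5c 5c 5c.
Inner hash: sum = 135+54+54+54+118 = 415; mod 256 = 159 → 9f.
Outer hash (recomputed tag): sum = 237+92+92+92+159 = 672; mod 256 = 160 → a0.
Recomputed tag = a0; claimed = a0 → match.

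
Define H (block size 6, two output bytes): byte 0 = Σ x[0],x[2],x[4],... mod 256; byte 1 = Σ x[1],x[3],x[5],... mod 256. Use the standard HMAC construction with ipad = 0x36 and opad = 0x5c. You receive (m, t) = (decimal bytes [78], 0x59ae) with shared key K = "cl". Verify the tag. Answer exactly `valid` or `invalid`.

Key "cl" = 63 6c is 2 bytes ≤ B = 6; zero-pad to 6 bytes: K' = 63 6c 00 00 00 00.
K' ⊕ ipad = 55 5a 36 36 36 36; K' ⊕ opad = 3f 30 5c 5c 5c 5c.
Inner hash: even-index sum = 271 mod 256 = 15; odd-index sum = 198 mod 256 = 198 → 0f c6.
Outer hash (recomputed tag): even-index sum = 262 mod 256 = 6; odd-index sum = 430 mod 256 = 174 → 06 ae.
Recomputed tag = 06ae; claimed = 59ae → mismatch.

invalid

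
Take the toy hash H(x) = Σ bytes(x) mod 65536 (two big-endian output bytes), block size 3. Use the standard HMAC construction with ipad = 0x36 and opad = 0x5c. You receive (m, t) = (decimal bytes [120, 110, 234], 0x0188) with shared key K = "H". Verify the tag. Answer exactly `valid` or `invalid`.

Key "H" = 48 is 1 byte ≤ B = 3; zero-pad to 3 bytes: K' = 48 00 00.
K' ⊕ ipad = 7e 36 36; K' ⊕ opad = 14 5c 5c.
Inner hash: sum = 126+54+54+120+110+234 = 698 → 02 ba.
Outer hash (recomputed tag): sum = 20+92+92+2+186 = 392 → 01 88.
Recomputed tag = 0188; claimed = 0188 → match.

valid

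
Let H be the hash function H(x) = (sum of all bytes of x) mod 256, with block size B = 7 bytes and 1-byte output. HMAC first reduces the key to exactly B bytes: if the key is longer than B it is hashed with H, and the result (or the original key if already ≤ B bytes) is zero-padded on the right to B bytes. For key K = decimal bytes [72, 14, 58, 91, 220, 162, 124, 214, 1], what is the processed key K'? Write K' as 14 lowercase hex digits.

bc000000000000

|K| = 9 > B = 7, so first hash the key.
H(K): sum = 72+14+58+91+220+162+124+214+1 = 956; mod 256 = 188 → bc.
Zero-pad H(K) = bc to 7 bytes: K' = bc 00 00 00 00 00 00.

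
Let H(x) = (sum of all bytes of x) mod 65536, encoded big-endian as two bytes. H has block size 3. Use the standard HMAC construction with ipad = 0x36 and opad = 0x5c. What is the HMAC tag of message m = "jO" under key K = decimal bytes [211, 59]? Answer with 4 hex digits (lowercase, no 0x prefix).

Key decimal bytes [211, 59] = d3 3b is 2 bytes ≤ B = 3; zero-pad to 3 bytes: K' = d3 3b 00.
K' ⊕ ipad = e5 0d 36.  K' ⊕ opad = 8f 67 5c.
Inner input = (K'⊕ipad) ∥ m = e5 0d 36 ∥ 6a 4f.
Inner hash: sum = 229+13+54+106+79 = 481 → 01 e1.
Outer input = (K'⊕opad) ∥ inner = 8f 67 5c ∥ 01 e1.
Outer hash (tag): sum = 143+103+92+1+225 = 564 → 02 34.

0234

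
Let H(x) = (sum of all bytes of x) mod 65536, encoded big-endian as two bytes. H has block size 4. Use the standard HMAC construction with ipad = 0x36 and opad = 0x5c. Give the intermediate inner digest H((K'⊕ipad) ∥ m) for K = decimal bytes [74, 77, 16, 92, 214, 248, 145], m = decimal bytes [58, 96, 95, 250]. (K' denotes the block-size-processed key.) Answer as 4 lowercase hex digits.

02e8

Key decimal bytes [74, 77, 16, 92, 214, 248, 145] = 4a 4d 10 5c d6 f8 91 is 7 bytes > B = 4, so hash it first: H(key) = 03 62, then zero-pad to 4 bytes: K' = 03 62 00 00.
K' ⊕ ipad = 35 54 36 36.
Inner input = 35 54 36 36 ∥ 3a 60 5f fa.
Inner hash: sum = 53+84+54+54+58+96+95+250 = 744 → 02 e8.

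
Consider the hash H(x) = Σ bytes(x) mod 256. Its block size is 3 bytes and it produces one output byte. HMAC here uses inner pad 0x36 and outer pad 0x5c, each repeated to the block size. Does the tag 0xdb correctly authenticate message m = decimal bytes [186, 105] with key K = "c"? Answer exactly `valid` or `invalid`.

valid

Key "c" = 63 is 1 byte ≤ B = 3; zero-pad to 3 bytes: K' = 63 00 00.
K' ⊕ ipad = 55 36 36; K' ⊕ opad = 3f 5c 5c.
Inner hash: sum = 85+54+54+186+105 = 484; mod 256 = 228 → e4.
Outer hash (recomputed tag): sum = 63+92+92+228 = 475; mod 256 = 219 → db.
Recomputed tag = db; claimed = db → match.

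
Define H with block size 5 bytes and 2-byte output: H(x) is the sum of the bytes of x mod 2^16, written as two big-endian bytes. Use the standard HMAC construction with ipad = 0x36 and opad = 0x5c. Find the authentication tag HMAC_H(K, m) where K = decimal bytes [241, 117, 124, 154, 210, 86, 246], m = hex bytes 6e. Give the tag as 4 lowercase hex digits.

Key decimal bytes [241, 117, 124, 154, 210, 86, 246] = f1 75 7c 9a d2 56 f6 is 7 bytes > B = 5, so hash it first: H(key) = 04 9a, then zero-pad to 5 bytes: K' = 04 9a 00 00 00.
K' ⊕ ipad = 32 ac 36 36 36.  K' ⊕ opad = 58 c6 5c 5c 5c.
Inner input = (K'⊕ipad) ∥ m = 32 ac 36 36 36 ∥ 6e.
Inner hash: sum = 50+172+54+54+54+110 = 494 → 01 ee.
Outer input = (K'⊕opad) ∥ inner = 58 c6 5c 5c 5c ∥ 01 ee.
Outer hash (tag): sum = 88+198+92+92+92+1+238 = 801 → 03 21.

0321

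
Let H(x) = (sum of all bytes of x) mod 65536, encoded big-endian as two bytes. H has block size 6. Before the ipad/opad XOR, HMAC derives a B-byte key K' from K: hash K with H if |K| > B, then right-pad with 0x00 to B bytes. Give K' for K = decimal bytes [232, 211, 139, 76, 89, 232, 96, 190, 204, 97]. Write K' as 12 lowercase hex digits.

061e00000000

|K| = 10 > B = 6, so first hash the key.
H(K): sum = 232+211+139+76+89+232+96+190+204+97 = 1566 → 06 1e.
Zero-pad H(K) = 06 1e to 6 bytes: K' = 06 1e 00 00 00 00.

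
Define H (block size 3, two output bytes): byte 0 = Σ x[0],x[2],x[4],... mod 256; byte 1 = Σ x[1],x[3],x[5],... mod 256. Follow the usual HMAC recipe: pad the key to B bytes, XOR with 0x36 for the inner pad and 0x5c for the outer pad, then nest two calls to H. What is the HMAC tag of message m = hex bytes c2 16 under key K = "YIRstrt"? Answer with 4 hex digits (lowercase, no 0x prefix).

0563

Key "YIRstrt" = 59 49 52 73 74 72 74 is 7 bytes > B = 3, so hash it first: H(key) = 93 2e, then zero-pad to 3 bytes: K' = 93 2e 00.
K' ⊕ ipad = a5 18 36.  K' ⊕ opad = cf 72 5c.
Inner input = (K'⊕ipad) ∥ m = a5 18 36 ∥ c2 16.
Inner hash: even-index sum = 241 mod 256 = 241; odd-index sum = 218 mod 256 = 218 → f1 da.
Outer input = (K'⊕opad) ∥ inner = cf 72 5c ∥ f1 da.
Outer hash (tag): even-index sum = 517 mod 256 = 5; odd-index sum = 355 mod 256 = 99 → 05 63.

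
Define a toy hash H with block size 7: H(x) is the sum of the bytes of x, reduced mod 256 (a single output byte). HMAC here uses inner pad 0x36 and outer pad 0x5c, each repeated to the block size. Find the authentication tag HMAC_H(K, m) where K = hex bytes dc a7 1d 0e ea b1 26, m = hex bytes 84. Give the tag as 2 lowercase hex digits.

00

Key hex bytes dc a7 1d 0e ea b1 26 is exactly B = 7 bytes: K' = dc a7 1d 0e ea b1 26.
K' ⊕ ipad = ea 91 2b 38 dc 87 10.  K' ⊕ opad = 80 fb 41 52 b6 ed 7a.
Inner input = (K'⊕ipad) ∥ m = ea 91 2b 38 dc 87 10 ∥ 84.
Inner hash: sum = 234+145+43+56+220+135+16+132 = 981; mod 256 = 213 → d5.
Outer input = (K'⊕opad) ∥ inner = 80 fb 41 52 b6 ed 7a ∥ d5.
Outer hash (tag): sum = 128+251+65+82+182+237+122+213 = 1280; mod 256 = 0 → 00.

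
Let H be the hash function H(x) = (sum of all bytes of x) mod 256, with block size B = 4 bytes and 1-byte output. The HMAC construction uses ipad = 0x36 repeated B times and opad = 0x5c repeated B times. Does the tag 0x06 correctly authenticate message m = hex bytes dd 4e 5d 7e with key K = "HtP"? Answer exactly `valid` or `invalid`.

Key "HtP" = 48 74 50 is 3 bytes ≤ B = 4; zero-pad to 4 bytes: K' = 48 74 50 00.
K' ⊕ ipad = 7e 42 66 36; K' ⊕ opad = 14 28 0c 5c.
Inner hash: sum = 126+66+102+54+221+78+93+126 = 866; mod 256 = 98 → 62.
Outer hash (recomputed tag): sum = 20+40+12+92+98 = 262; mod 256 = 6 → 06.
Recomputed tag = 06; claimed = 06 → match.

valid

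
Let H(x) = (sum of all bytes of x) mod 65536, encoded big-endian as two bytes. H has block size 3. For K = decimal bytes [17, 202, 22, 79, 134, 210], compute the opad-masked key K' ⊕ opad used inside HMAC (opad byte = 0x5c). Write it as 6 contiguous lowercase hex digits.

5ec45c

Key decimal bytes [17, 202, 22, 79, 134, 210] = 11 ca 16 4f 86 d2 is 6 bytes > B = 3, so hash it first: H(key) = 02 98, then zero-pad to 3 bytes: K' = 02 98 00.
XOR each byte with 0x5c: 02⊕5c=5e, 98⊕5c=c4, 00⊕5c=5c.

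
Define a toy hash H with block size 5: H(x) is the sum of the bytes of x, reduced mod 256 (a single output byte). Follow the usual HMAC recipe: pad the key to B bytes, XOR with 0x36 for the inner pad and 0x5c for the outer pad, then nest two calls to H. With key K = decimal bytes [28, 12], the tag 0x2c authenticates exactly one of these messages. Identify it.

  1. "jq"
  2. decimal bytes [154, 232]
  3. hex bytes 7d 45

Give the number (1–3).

Key decimal bytes [28, 12] = 1c 0c is 2 bytes ≤ B = 5; zero-pad to 5 bytes: K' = 1c 0c 00 00 00.
K' ⊕ ipad = 2a 3a 36 36 36; K' ⊕ opad = 40 50 5c 5c 5c.
m1: inner = H(2a 3a 36 36 36 6a 71) = e1; tag = H(40 50 5c 5c 5c e1) = 85
m2: inner = H(2a 3a 36 36 36 9a e8) = 88; tag = H(40 50 5c 5c 5c 88) = 2c ← matches
m3: inner = H(2a 3a 36 36 36 7d 45) = c8; tag = H(40 50 5c 5c 5c c8) = 6c

2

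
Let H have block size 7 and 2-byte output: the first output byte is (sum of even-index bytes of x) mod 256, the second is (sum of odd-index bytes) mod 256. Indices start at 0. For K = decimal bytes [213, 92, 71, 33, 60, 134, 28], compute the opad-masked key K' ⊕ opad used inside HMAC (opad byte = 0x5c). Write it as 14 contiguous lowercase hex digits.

Key decimal bytes [213, 92, 71, 33, 60, 134, 28] = d5 5c 47 21 3c 86 1c is exactly B = 7 bytes: K' = d5 5c 47 21 3c 86 1c.
XOR each byte with 0x5c: d5⊕5c=89, 5c⊕5c=00, 47⊕5c=1b, 21⊕5c=7d, 3c⊕5c=60, 86⊕5c=da, 1c⊕5c=40.

89001b7d60da40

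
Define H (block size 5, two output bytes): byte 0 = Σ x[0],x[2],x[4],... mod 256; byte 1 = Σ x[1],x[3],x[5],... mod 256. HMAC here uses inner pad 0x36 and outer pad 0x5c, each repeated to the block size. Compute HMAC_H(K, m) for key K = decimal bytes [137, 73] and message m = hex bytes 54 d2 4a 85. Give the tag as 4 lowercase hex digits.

Key decimal bytes [137, 73] = 89 49 is 2 bytes ≤ B = 5; zero-pad to 5 bytes: K' = 89 49 00 00 00.
K' ⊕ ipad = bf 7f 36 36 36.  K' ⊕ opad = d5 15 5c 5c 5c.
Inner input = (K'⊕ipad) ∥ m = bf 7f 36 36 36 ∥ 54 d2 4a 85.
Inner hash: even-index sum = 642 mod 256 = 130; odd-index sum = 339 mod 256 = 83 → 82 53.
Outer input = (K'⊕opad) ∥ inner = d5 15 5c 5c 5c ∥ 82 53.
Outer hash (tag): even-index sum = 480 mod 256 = 224; odd-index sum = 243 mod 256 = 243 → e0 f3.

e0f3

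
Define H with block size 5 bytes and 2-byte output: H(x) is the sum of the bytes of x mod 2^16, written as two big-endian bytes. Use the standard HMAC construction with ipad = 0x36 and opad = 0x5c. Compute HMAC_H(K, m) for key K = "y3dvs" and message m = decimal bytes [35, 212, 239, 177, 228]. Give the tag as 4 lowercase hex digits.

Key "y3dvs" = 79 33 64 76 73 is exactly B = 5 bytes: K' = 79 33 64 76 73.
K' ⊕ ipad = 4f 05 52 40 45.  K' ⊕ opad = 25 6f 38 2a 2f.
Inner input = (K'⊕ipad) ∥ m = 4f 05 52 40 45 ∥ 23 d4 ef b1 e4.
Inner hash: sum = 79+5+82+64+69+35+212+239+177+228 = 1190 → 04 a6.
Outer input = (K'⊕opad) ∥ inner = 25 6f 38 2a 2f ∥ 04 a6.
Outer hash (tag): sum = 37+111+56+42+47+4+166 = 463 → 01 cf.

01cf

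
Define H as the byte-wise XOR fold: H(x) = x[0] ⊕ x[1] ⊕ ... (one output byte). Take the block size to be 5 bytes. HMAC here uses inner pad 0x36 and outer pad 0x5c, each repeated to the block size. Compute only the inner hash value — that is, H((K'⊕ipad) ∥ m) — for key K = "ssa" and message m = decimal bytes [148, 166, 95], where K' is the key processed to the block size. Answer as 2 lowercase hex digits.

Key "ssa" = 73 73 61 is 3 bytes ≤ B = 5; zero-pad to 5 bytes: K' = 73 73 61 00 00.
K' ⊕ ipad = 45 45 57 36 36.
Inner input = 45 45 57 36 36 ∥ 94 a6 5f.
Inner hash: XOR 45⊕45⊕57⊕36⊕36⊕94⊕a6⊕5f = 3a.

3a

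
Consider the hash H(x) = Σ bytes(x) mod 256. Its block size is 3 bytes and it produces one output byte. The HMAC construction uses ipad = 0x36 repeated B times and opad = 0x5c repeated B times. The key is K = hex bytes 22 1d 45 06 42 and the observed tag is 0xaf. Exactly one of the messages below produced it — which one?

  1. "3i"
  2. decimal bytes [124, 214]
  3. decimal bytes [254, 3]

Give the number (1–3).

3

Key hex bytes 22 1d 45 06 42 is 5 bytes > B = 3, so hash it first: H(key) = cc, then zero-pad to 3 bytes: K' = cc 00 00.
K' ⊕ ipad = fa 36 36; K' ⊕ opad = 90 5c 5c.
m1: inner = H(fa 36 36 33 69) = 02; tag = H(90 5c 5c 02) = 4a
m2: inner = H(fa 36 36 7c d6) = b8; tag = H(90 5c 5c b8) = 00
m3: inner = H(fa 36 36 fe 03) = 67; tag = H(90 5c 5c 67) = af ← matches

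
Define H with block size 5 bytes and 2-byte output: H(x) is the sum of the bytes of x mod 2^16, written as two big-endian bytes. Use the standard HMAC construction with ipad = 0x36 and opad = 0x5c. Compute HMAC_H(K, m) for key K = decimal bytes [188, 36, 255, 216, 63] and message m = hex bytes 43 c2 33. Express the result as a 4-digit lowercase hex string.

0379

Key decimal bytes [188, 36, 255, 216, 63] = bc 24 ff d8 3f is exactly B = 5 bytes: K' = bc 24 ff d8 3f.
K' ⊕ ipad = 8a 12 c9 ee 09.  K' ⊕ opad = e0 78 a3 84 63.
Inner input = (K'⊕ipad) ∥ m = 8a 12 c9 ee 09 ∥ 43 c2 33.
Inner hash: sum = 138+18+201+238+9+67+194+51 = 916 → 03 94.
Outer input = (K'⊕opad) ∥ inner = e0 78 a3 84 63 ∥ 03 94.
Outer hash (tag): sum = 224+120+163+132+99+3+148 = 889 → 03 79.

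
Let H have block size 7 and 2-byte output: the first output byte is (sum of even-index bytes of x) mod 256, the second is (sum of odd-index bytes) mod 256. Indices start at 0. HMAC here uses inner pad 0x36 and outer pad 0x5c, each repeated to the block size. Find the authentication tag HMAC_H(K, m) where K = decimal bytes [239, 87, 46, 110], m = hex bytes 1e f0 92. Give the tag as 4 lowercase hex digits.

7ce6

Key decimal bytes [239, 87, 46, 110] = ef 57 2e 6e is 4 bytes ≤ B = 7; zero-pad to 7 bytes: K' = ef 57 2e 6e 00 00 00.
K' ⊕ ipad = d9 61 18 58 36 36 36.  K' ⊕ opad = b3 0b 72 32 5c 5c 5c.
Inner input = (K'⊕ipad) ∥ m = d9 61 18 58 36 36 36 ∥ 1e f0 92.
Inner hash: even-index sum = 589 mod 256 = 77; odd-index sum = 415 mod 256 = 159 → 4d 9f.
Outer input = (K'⊕opad) ∥ inner = b3 0b 72 32 5c 5c 5c ∥ 4d 9f.
Outer hash (tag): even-index sum = 636 mod 256 = 124; odd-index sum = 230 mod 256 = 230 → 7c e6.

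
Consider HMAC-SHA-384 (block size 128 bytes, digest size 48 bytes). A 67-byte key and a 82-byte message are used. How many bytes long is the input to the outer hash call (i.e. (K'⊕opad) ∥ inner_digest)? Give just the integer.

176

Key is 67 ≤ 128 bytes, zero-padded: |K'| = 128.
Outer input = (K'⊕opad) ∥ H(inner) → 128 + 48 = 176 bytes.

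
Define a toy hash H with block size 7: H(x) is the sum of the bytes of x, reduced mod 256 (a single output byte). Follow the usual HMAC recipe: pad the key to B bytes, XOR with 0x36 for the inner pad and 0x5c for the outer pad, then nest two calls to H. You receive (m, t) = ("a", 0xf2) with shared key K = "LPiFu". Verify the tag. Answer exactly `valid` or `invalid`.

Key "LPiFu" = 4c 50 69 46 75 is 5 bytes ≤ B = 7; zero-pad to 7 bytes: K' = 4c 50 69 46 75 00 00.
K' ⊕ ipad = 7a 66 5f 70 43 36 36; K' ⊕ opad = 10 0c 35 1a 29 5c 5c.
Inner hash: sum = 122+102+95+112+67+54+54+97 = 703; mod 256 = 191 → bf.
Outer hash (recomputed tag): sum = 16+12+53+26+41+92+92+191 = 523; mod 256 = 11 → 0b.
Recomputed tag = 0b; claimed = f2 → mismatch.

invalid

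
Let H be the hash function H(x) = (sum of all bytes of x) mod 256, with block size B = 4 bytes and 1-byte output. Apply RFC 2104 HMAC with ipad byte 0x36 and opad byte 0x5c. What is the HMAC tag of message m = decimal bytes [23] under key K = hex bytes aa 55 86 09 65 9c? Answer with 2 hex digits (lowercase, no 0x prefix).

59

Key hex bytes aa 55 86 09 65 9c is 6 bytes > B = 4, so hash it first: H(key) = 8f, then zero-pad to 4 bytes: K' = 8f 00 00 00.
K' ⊕ ipad = b9 36 36 36.  K' ⊕ opad = d3 5c 5c 5c.
Inner input = (K'⊕ipad) ∥ m = b9 36 36 36 ∥ 17.
Inner hash: sum = 185+54+54+54+23 = 370; mod 256 = 114 → 72.
Outer input = (K'⊕opad) ∥ inner = d3 5c 5c 5c ∥ 72.
Outer hash (tag): sum = 211+92+92+92+114 = 601; mod 256 = 89 → 59.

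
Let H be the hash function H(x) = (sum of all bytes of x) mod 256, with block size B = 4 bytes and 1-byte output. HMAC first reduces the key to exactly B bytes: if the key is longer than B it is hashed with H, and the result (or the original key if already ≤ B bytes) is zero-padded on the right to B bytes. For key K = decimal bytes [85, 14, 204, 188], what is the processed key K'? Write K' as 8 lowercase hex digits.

550eccbc

Key decimal bytes [85, 14, 204, 188] = 55 0e cc bc is exactly B = 4 bytes: K' = 55 0e cc bc.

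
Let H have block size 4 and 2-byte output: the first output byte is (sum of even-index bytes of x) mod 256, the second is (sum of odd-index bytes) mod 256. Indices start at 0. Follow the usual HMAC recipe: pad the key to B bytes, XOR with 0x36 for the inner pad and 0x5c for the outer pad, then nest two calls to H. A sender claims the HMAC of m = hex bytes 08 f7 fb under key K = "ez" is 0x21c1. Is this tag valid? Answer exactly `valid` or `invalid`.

invalid

Key "ez" = 65 7a is 2 bytes ≤ B = 4; zero-pad to 4 bytes: K' = 65 7a 00 00.
K' ⊕ ipad = 53 4c 36 36; K' ⊕ opad = 39 26 5c 5c.
Inner hash: even-index sum = 396 mod 256 = 140; odd-index sum = 377 mod 256 = 121 → 8c 79.
Outer hash (recomputed tag): even-index sum = 289 mod 256 = 33; odd-index sum = 251 mod 256 = 251 → 21 fb.
Recomputed tag = 21fb; claimed = 21c1 → mismatch.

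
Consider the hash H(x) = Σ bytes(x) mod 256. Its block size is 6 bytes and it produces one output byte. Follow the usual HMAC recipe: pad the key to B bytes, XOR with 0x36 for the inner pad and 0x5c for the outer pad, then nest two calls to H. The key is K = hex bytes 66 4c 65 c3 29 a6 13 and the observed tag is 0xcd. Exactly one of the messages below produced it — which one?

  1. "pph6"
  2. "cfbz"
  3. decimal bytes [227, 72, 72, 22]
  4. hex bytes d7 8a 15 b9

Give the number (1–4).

3

Key hex bytes 66 4c 65 c3 29 a6 13 is 7 bytes > B = 6, so hash it first: H(key) = bc, then zero-pad to 6 bytes: K' = bc 00 00 00 00 00.
K' ⊕ ipad = 8a 36 36 36 36 36; K' ⊕ opad = e0 5c 5c 5c 5c 5c.
m1: inner = H(8a 36 36 36 36 36 70 70 68 36) = 16; tag = H(e0 5c 5c 5c 5c 5c 16) = c2
m2: inner = H(8a 36 36 36 36 36 63 66 62 7a) = 3d; tag = H(e0 5c 5c 5c 5c 5c 3d) = e9
m3: inner = H(8a 36 36 36 36 36 e3 48 48 16) = 21; tag = H(e0 5c 5c 5c 5c 5c 21) = cd ← matches
m4: inner = H(8a 36 36 36 36 36 d7 8a 15 b9) = c7; tag = H(e0 5c 5c 5c 5c 5c c7) = 73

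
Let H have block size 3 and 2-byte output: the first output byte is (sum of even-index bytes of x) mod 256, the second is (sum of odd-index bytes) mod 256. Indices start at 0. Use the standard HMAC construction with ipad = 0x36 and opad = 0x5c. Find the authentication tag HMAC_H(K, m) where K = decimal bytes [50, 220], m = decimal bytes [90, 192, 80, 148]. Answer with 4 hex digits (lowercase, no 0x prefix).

5e0e

Key decimal bytes [50, 220] = 32 dc is 2 bytes ≤ B = 3; zero-pad to 3 bytes: K' = 32 dc 00.
K' ⊕ ipad = 04 ea 36.  K' ⊕ opad = 6e 80 5c.
Inner input = (K'⊕ipad) ∥ m = 04 ea 36 ∥ 5a c0 50 94.
Inner hash: even-index sum = 398 mod 256 = 142; odd-index sum = 404 mod 256 = 148 → 8e 94.
Outer input = (K'⊕opad) ∥ inner = 6e 80 5c ∥ 8e 94.
Outer hash (tag): even-index sum = 350 mod 256 = 94; odd-index sum = 270 mod 256 = 14 → 5e 0e.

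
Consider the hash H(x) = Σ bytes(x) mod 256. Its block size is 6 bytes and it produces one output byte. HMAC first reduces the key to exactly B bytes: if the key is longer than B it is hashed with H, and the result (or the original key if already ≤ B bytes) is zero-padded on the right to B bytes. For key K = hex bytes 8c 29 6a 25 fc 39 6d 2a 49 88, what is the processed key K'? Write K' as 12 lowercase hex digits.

|K| = 10 > B = 6, so first hash the key.
H(K): sum = 140+41+106+37+252+57+109+42+73+136 = 993; mod 256 = 225 → e1.
Zero-pad H(K) = e1 to 6 bytes: K' = e1 00 00 00 00 00.

e10000000000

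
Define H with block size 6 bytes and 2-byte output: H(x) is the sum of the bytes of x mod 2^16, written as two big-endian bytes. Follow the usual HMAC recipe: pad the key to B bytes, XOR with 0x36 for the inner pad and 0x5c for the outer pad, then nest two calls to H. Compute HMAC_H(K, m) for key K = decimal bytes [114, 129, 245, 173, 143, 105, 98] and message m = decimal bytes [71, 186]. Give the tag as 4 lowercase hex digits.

Key decimal bytes [114, 129, 245, 173, 143, 105, 98] = 72 81 f5 ad 8f 69 62 is 7 bytes > B = 6, so hash it first: H(key) = 03 ef, then zero-pad to 6 bytes: K' = 03 ef 00 00 00 00.
K' ⊕ ipad = 35 d9 36 36 36 36.  K' ⊕ opad = 5f b3 5c 5c 5c 5c.
Inner input = (K'⊕ipad) ∥ m = 35 d9 36 36 36 36 ∥ 47 ba.
Inner hash: sum = 53+217+54+54+54+54+71+186 = 743 → 02 e7.
Outer input = (K'⊕opad) ∥ inner = 5f b3 5c 5c 5c 5c ∥ 02 e7.
Outer hash (tag): sum = 95+179+92+92+92+92+2+231 = 875 → 03 6b.

036b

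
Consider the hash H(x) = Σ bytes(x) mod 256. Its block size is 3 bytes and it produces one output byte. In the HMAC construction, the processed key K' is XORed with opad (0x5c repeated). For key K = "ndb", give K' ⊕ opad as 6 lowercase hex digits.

Key "ndb" = 6e 64 62 is exactly B = 3 bytes: K' = 6e 64 62.
XOR each byte with 0x5c: 6e⊕5c=32, 64⊕5c=38, 62⊕5c=3e.

32383e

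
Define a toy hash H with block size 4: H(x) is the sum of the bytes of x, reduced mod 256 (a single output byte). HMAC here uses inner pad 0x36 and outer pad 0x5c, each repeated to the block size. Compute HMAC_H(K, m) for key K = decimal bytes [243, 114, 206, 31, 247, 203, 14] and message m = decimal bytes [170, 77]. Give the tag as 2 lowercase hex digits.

3f

Key decimal bytes [243, 114, 206, 31, 247, 203, 14] = f3 72 ce 1f f7 cb 0e is 7 bytes > B = 4, so hash it first: H(key) = 22, then zero-pad to 4 bytes: K' = 22 00 00 00.
K' ⊕ ipad = 14 36 36 36.  K' ⊕ opad = 7e 5c 5c 5c.
Inner input = (K'⊕ipad) ∥ m = 14 36 36 36 ∥ aa 4d.
Inner hash: sum = 20+54+54+54+170+77 = 429; mod 256 = 173 → ad.
Outer input = (K'⊕opad) ∥ inner = 7e 5c 5c 5c ∥ ad.
Outer hash (tag): sum = 126+92+92+92+173 = 575; mod 256 = 63 → 3f.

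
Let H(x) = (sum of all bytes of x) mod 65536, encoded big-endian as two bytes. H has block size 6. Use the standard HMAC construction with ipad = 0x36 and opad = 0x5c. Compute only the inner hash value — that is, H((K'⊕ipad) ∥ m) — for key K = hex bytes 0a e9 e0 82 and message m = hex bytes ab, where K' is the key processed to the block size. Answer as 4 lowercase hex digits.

Key hex bytes 0a e9 e0 82 is 4 bytes ≤ B = 6; zero-pad to 6 bytes: K' = 0a e9 e0 82 00 00.
K' ⊕ ipad = 3c df d6 b4 36 36.
Inner input = 3c df d6 b4 36 36 ∥ ab.
Inner hash: sum = 60+223+214+180+54+54+171 = 956 → 03 bc.

03bc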